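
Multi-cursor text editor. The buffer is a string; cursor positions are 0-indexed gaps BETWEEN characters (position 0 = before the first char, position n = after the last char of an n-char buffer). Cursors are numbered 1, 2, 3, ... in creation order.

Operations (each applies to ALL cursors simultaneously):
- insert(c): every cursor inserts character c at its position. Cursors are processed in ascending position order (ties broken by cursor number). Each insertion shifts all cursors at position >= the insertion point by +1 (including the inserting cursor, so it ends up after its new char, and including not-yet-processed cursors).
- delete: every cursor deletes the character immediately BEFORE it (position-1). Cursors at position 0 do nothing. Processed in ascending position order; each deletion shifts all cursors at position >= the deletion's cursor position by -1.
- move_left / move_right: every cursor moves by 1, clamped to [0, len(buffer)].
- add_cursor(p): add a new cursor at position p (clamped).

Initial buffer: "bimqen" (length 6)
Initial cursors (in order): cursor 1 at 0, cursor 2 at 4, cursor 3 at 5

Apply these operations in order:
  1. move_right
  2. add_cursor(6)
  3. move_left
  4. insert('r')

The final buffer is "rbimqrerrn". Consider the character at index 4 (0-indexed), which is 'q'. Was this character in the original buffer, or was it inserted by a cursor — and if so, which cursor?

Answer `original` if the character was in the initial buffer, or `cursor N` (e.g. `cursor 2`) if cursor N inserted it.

After op 1 (move_right): buffer="bimqen" (len 6), cursors c1@1 c2@5 c3@6, authorship ......
After op 2 (add_cursor(6)): buffer="bimqen" (len 6), cursors c1@1 c2@5 c3@6 c4@6, authorship ......
After op 3 (move_left): buffer="bimqen" (len 6), cursors c1@0 c2@4 c3@5 c4@5, authorship ......
After op 4 (insert('r')): buffer="rbimqrerrn" (len 10), cursors c1@1 c2@6 c3@9 c4@9, authorship 1....2.34.
Authorship (.=original, N=cursor N): 1 . . . . 2 . 3 4 .
Index 4: author = original

Answer: original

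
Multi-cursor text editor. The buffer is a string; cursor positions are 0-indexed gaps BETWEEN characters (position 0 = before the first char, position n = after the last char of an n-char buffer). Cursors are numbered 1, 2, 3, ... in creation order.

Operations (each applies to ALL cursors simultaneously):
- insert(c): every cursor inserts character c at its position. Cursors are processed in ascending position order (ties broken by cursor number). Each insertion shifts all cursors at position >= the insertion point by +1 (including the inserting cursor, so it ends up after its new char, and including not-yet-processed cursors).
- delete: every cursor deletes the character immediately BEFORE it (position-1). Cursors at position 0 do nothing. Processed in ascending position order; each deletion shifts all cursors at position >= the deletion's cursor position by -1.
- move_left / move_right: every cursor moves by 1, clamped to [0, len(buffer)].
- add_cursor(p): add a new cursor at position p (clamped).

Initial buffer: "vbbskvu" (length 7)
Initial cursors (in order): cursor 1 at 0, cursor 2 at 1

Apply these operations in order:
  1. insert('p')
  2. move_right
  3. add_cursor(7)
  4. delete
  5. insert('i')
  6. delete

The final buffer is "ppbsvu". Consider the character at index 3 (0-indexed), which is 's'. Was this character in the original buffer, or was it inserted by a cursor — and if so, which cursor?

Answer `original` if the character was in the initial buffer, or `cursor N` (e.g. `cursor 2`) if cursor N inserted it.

After op 1 (insert('p')): buffer="pvpbbskvu" (len 9), cursors c1@1 c2@3, authorship 1.2......
After op 2 (move_right): buffer="pvpbbskvu" (len 9), cursors c1@2 c2@4, authorship 1.2......
After op 3 (add_cursor(7)): buffer="pvpbbskvu" (len 9), cursors c1@2 c2@4 c3@7, authorship 1.2......
After op 4 (delete): buffer="ppbsvu" (len 6), cursors c1@1 c2@2 c3@4, authorship 12....
After op 5 (insert('i')): buffer="pipibsivu" (len 9), cursors c1@2 c2@4 c3@7, authorship 1122..3..
After op 6 (delete): buffer="ppbsvu" (len 6), cursors c1@1 c2@2 c3@4, authorship 12....
Authorship (.=original, N=cursor N): 1 2 . . . .
Index 3: author = original

Answer: original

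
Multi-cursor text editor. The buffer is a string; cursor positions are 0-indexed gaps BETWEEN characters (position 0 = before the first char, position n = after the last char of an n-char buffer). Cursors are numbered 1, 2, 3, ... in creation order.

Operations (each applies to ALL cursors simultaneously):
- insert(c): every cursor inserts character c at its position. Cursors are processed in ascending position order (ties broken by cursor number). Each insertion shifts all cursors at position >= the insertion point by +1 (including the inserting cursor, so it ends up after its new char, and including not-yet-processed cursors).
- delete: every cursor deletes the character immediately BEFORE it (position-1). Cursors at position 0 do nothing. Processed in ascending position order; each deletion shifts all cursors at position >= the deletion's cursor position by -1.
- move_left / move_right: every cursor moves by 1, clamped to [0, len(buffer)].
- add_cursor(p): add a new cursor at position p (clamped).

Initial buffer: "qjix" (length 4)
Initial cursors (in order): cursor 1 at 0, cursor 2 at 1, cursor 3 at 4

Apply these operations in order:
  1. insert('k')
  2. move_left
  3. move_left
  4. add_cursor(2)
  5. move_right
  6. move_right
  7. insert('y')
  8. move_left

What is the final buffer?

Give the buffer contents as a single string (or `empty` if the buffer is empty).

After op 1 (insert('k')): buffer="kqkjixk" (len 7), cursors c1@1 c2@3 c3@7, authorship 1.2...3
After op 2 (move_left): buffer="kqkjixk" (len 7), cursors c1@0 c2@2 c3@6, authorship 1.2...3
After op 3 (move_left): buffer="kqkjixk" (len 7), cursors c1@0 c2@1 c3@5, authorship 1.2...3
After op 4 (add_cursor(2)): buffer="kqkjixk" (len 7), cursors c1@0 c2@1 c4@2 c3@5, authorship 1.2...3
After op 5 (move_right): buffer="kqkjixk" (len 7), cursors c1@1 c2@2 c4@3 c3@6, authorship 1.2...3
After op 6 (move_right): buffer="kqkjixk" (len 7), cursors c1@2 c2@3 c4@4 c3@7, authorship 1.2...3
After op 7 (insert('y')): buffer="kqykyjyixky" (len 11), cursors c1@3 c2@5 c4@7 c3@11, authorship 1.122.4..33
After op 8 (move_left): buffer="kqykyjyixky" (len 11), cursors c1@2 c2@4 c4@6 c3@10, authorship 1.122.4..33

Answer: kqykyjyixky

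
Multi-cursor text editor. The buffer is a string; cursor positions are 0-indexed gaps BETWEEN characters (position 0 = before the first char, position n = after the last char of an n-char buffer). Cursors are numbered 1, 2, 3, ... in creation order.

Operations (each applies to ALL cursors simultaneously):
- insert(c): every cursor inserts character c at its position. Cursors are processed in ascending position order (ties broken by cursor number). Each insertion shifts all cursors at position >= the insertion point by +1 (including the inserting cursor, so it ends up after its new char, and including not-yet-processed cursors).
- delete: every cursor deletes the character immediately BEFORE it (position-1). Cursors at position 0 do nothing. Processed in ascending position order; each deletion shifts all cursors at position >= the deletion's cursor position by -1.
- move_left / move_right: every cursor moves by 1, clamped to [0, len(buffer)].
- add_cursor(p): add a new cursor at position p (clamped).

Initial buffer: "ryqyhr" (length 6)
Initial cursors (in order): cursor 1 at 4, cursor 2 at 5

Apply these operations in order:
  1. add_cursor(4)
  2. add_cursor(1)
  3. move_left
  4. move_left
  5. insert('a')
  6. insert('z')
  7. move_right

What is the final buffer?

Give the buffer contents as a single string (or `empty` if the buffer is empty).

Answer: azryaazzqazyhr

Derivation:
After op 1 (add_cursor(4)): buffer="ryqyhr" (len 6), cursors c1@4 c3@4 c2@5, authorship ......
After op 2 (add_cursor(1)): buffer="ryqyhr" (len 6), cursors c4@1 c1@4 c3@4 c2@5, authorship ......
After op 3 (move_left): buffer="ryqyhr" (len 6), cursors c4@0 c1@3 c3@3 c2@4, authorship ......
After op 4 (move_left): buffer="ryqyhr" (len 6), cursors c4@0 c1@2 c3@2 c2@3, authorship ......
After op 5 (insert('a')): buffer="aryaaqayhr" (len 10), cursors c4@1 c1@5 c3@5 c2@7, authorship 4..13.2...
After op 6 (insert('z')): buffer="azryaazzqazyhr" (len 14), cursors c4@2 c1@8 c3@8 c2@11, authorship 44..1313.22...
After op 7 (move_right): buffer="azryaazzqazyhr" (len 14), cursors c4@3 c1@9 c3@9 c2@12, authorship 44..1313.22...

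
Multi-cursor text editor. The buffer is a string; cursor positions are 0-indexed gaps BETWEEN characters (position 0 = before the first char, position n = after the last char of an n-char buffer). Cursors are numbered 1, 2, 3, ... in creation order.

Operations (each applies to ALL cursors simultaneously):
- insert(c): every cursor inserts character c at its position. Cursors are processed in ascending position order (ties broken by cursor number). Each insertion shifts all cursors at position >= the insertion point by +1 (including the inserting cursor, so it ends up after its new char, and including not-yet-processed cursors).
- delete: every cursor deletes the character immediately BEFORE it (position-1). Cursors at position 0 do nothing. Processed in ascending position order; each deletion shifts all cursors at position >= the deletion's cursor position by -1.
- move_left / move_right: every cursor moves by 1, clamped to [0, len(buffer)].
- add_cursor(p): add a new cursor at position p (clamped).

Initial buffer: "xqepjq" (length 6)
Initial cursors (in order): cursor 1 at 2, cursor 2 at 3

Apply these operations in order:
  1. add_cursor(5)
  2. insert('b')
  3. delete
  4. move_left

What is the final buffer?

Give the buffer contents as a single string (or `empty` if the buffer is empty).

Answer: xqepjq

Derivation:
After op 1 (add_cursor(5)): buffer="xqepjq" (len 6), cursors c1@2 c2@3 c3@5, authorship ......
After op 2 (insert('b')): buffer="xqbebpjbq" (len 9), cursors c1@3 c2@5 c3@8, authorship ..1.2..3.
After op 3 (delete): buffer="xqepjq" (len 6), cursors c1@2 c2@3 c3@5, authorship ......
After op 4 (move_left): buffer="xqepjq" (len 6), cursors c1@1 c2@2 c3@4, authorship ......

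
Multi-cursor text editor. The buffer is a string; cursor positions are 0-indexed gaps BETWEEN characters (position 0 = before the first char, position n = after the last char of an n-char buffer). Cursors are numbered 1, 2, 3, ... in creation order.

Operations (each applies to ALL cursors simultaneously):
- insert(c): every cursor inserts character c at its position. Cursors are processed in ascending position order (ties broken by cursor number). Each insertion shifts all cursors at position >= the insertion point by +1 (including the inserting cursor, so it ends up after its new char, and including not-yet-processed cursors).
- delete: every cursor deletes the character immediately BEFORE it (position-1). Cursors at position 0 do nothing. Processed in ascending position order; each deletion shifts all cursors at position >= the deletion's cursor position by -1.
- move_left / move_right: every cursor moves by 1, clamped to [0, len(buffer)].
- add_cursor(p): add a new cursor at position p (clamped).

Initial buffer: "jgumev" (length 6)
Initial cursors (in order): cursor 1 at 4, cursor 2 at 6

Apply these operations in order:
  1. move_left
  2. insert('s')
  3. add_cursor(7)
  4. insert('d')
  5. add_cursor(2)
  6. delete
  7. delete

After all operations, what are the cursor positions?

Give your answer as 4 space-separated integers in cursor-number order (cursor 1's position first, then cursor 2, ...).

Answer: 1 2 2 0

Derivation:
After op 1 (move_left): buffer="jgumev" (len 6), cursors c1@3 c2@5, authorship ......
After op 2 (insert('s')): buffer="jgusmesv" (len 8), cursors c1@4 c2@7, authorship ...1..2.
After op 3 (add_cursor(7)): buffer="jgusmesv" (len 8), cursors c1@4 c2@7 c3@7, authorship ...1..2.
After op 4 (insert('d')): buffer="jgusdmesddv" (len 11), cursors c1@5 c2@10 c3@10, authorship ...11..223.
After op 5 (add_cursor(2)): buffer="jgusdmesddv" (len 11), cursors c4@2 c1@5 c2@10 c3@10, authorship ...11..223.
After op 6 (delete): buffer="jusmesv" (len 7), cursors c4@1 c1@3 c2@6 c3@6, authorship ..1..2.
After op 7 (delete): buffer="umv" (len 3), cursors c4@0 c1@1 c2@2 c3@2, authorship ...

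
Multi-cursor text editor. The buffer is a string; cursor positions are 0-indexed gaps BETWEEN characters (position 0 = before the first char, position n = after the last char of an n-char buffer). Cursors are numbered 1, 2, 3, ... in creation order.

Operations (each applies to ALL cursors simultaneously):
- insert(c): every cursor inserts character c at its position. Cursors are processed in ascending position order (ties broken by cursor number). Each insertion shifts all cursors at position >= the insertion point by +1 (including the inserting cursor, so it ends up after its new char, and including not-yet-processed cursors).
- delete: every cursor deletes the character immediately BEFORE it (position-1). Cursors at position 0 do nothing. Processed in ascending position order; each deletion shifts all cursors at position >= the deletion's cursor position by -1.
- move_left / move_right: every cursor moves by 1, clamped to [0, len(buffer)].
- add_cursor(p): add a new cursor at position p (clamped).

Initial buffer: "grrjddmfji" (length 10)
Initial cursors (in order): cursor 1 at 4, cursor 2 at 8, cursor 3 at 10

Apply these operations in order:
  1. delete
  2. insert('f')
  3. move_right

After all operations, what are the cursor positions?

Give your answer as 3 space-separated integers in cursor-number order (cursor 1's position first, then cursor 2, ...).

Answer: 5 9 10

Derivation:
After op 1 (delete): buffer="grrddmj" (len 7), cursors c1@3 c2@6 c3@7, authorship .......
After op 2 (insert('f')): buffer="grrfddmfjf" (len 10), cursors c1@4 c2@8 c3@10, authorship ...1...2.3
After op 3 (move_right): buffer="grrfddmfjf" (len 10), cursors c1@5 c2@9 c3@10, authorship ...1...2.3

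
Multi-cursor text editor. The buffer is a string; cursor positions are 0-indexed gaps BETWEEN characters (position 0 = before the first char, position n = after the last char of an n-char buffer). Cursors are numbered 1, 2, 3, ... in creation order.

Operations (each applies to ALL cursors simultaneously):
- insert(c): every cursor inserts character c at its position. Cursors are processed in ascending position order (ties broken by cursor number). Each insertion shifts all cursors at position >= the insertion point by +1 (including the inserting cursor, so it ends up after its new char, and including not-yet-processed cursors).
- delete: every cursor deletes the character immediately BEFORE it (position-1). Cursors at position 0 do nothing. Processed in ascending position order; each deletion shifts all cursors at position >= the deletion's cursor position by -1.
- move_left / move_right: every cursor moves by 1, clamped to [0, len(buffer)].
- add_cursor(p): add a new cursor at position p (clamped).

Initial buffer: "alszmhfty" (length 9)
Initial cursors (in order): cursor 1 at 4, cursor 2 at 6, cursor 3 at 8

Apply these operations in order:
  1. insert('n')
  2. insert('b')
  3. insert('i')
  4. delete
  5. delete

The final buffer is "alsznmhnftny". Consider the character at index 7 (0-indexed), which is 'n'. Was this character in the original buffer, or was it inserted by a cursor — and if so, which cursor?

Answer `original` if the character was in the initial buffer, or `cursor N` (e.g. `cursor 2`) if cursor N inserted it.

After op 1 (insert('n')): buffer="alsznmhnftny" (len 12), cursors c1@5 c2@8 c3@11, authorship ....1..2..3.
After op 2 (insert('b')): buffer="alsznbmhnbftnby" (len 15), cursors c1@6 c2@10 c3@14, authorship ....11..22..33.
After op 3 (insert('i')): buffer="alsznbimhnbiftnbiy" (len 18), cursors c1@7 c2@12 c3@17, authorship ....111..222..333.
After op 4 (delete): buffer="alsznbmhnbftnby" (len 15), cursors c1@6 c2@10 c3@14, authorship ....11..22..33.
After op 5 (delete): buffer="alsznmhnftny" (len 12), cursors c1@5 c2@8 c3@11, authorship ....1..2..3.
Authorship (.=original, N=cursor N): . . . . 1 . . 2 . . 3 .
Index 7: author = 2

Answer: cursor 2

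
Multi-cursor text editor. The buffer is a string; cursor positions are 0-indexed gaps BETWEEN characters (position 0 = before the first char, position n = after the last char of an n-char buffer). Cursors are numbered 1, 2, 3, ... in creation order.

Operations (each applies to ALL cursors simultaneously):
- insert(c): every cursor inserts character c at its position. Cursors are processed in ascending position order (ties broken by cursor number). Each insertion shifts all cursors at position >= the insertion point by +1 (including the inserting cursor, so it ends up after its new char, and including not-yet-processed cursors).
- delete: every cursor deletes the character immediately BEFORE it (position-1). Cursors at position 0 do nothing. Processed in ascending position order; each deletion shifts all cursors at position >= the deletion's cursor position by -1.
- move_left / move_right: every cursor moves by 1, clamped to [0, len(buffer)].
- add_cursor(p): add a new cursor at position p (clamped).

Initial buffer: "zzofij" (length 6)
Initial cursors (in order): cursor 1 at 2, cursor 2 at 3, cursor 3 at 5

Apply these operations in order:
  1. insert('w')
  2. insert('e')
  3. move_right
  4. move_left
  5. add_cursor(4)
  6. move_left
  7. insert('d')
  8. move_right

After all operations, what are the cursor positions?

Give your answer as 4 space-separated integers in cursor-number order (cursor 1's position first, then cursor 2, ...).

After op 1 (insert('w')): buffer="zzwowfiwj" (len 9), cursors c1@3 c2@5 c3@8, authorship ..1.2..3.
After op 2 (insert('e')): buffer="zzweowefiwej" (len 12), cursors c1@4 c2@7 c3@11, authorship ..11.22..33.
After op 3 (move_right): buffer="zzweowefiwej" (len 12), cursors c1@5 c2@8 c3@12, authorship ..11.22..33.
After op 4 (move_left): buffer="zzweowefiwej" (len 12), cursors c1@4 c2@7 c3@11, authorship ..11.22..33.
After op 5 (add_cursor(4)): buffer="zzweowefiwej" (len 12), cursors c1@4 c4@4 c2@7 c3@11, authorship ..11.22..33.
After op 6 (move_left): buffer="zzweowefiwej" (len 12), cursors c1@3 c4@3 c2@6 c3@10, authorship ..11.22..33.
After op 7 (insert('d')): buffer="zzwddeowdefiwdej" (len 16), cursors c1@5 c4@5 c2@9 c3@14, authorship ..1141.222..333.
After op 8 (move_right): buffer="zzwddeowdefiwdej" (len 16), cursors c1@6 c4@6 c2@10 c3@15, authorship ..1141.222..333.

Answer: 6 10 15 6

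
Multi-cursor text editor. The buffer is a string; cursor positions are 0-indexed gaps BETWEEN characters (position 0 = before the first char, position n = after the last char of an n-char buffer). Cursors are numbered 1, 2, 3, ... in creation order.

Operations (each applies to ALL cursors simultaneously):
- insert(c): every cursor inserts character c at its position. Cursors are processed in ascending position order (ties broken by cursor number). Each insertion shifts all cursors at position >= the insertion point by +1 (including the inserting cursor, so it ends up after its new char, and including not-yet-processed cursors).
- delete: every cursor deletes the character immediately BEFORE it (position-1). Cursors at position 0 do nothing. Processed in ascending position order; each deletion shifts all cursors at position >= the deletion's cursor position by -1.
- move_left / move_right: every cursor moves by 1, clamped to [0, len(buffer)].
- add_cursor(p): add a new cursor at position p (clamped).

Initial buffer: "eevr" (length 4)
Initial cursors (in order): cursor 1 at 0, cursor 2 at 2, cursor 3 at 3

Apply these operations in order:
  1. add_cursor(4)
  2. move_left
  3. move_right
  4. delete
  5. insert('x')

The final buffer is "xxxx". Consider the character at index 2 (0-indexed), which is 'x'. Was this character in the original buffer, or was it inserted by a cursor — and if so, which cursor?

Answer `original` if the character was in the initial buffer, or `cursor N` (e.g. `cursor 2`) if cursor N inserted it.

Answer: cursor 3

Derivation:
After op 1 (add_cursor(4)): buffer="eevr" (len 4), cursors c1@0 c2@2 c3@3 c4@4, authorship ....
After op 2 (move_left): buffer="eevr" (len 4), cursors c1@0 c2@1 c3@2 c4@3, authorship ....
After op 3 (move_right): buffer="eevr" (len 4), cursors c1@1 c2@2 c3@3 c4@4, authorship ....
After op 4 (delete): buffer="" (len 0), cursors c1@0 c2@0 c3@0 c4@0, authorship 
After op 5 (insert('x')): buffer="xxxx" (len 4), cursors c1@4 c2@4 c3@4 c4@4, authorship 1234
Authorship (.=original, N=cursor N): 1 2 3 4
Index 2: author = 3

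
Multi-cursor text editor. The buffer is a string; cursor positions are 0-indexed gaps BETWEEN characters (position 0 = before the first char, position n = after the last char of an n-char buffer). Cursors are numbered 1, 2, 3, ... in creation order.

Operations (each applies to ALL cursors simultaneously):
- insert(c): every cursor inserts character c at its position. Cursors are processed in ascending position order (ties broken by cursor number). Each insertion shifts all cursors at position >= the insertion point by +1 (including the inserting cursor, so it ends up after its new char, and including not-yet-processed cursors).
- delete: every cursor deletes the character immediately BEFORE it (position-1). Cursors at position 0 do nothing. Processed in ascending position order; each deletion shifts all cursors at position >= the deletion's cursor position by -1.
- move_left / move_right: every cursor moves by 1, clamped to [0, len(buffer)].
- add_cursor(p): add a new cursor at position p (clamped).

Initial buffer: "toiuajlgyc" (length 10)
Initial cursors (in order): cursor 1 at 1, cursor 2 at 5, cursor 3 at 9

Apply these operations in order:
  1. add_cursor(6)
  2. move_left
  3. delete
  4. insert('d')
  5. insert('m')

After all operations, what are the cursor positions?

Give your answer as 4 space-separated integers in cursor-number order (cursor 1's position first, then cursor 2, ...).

After op 1 (add_cursor(6)): buffer="toiuajlgyc" (len 10), cursors c1@1 c2@5 c4@6 c3@9, authorship ..........
After op 2 (move_left): buffer="toiuajlgyc" (len 10), cursors c1@0 c2@4 c4@5 c3@8, authorship ..........
After op 3 (delete): buffer="toijlyc" (len 7), cursors c1@0 c2@3 c4@3 c3@5, authorship .......
After op 4 (insert('d')): buffer="dtoiddjldyc" (len 11), cursors c1@1 c2@6 c4@6 c3@9, authorship 1...24..3..
After op 5 (insert('m')): buffer="dmtoiddmmjldmyc" (len 15), cursors c1@2 c2@9 c4@9 c3@13, authorship 11...2424..33..

Answer: 2 9 13 9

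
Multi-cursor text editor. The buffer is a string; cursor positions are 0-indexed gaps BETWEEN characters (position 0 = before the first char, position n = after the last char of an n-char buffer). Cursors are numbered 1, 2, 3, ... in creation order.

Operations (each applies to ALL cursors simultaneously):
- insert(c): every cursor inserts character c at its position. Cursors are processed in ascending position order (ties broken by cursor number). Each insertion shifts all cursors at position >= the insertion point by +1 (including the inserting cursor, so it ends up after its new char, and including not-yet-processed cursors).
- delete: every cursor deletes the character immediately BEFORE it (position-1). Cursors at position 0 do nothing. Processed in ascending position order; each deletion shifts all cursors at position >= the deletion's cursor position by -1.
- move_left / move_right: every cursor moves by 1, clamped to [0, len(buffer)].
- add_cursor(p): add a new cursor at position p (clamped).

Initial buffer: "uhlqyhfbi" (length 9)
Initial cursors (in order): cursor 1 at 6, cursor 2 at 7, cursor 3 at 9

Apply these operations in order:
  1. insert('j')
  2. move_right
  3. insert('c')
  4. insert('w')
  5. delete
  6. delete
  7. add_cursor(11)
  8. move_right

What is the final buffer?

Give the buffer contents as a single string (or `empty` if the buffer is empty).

Answer: uhlqyhjfjbij

Derivation:
After op 1 (insert('j')): buffer="uhlqyhjfjbij" (len 12), cursors c1@7 c2@9 c3@12, authorship ......1.2..3
After op 2 (move_right): buffer="uhlqyhjfjbij" (len 12), cursors c1@8 c2@10 c3@12, authorship ......1.2..3
After op 3 (insert('c')): buffer="uhlqyhjfcjbcijc" (len 15), cursors c1@9 c2@12 c3@15, authorship ......1.12.2.33
After op 4 (insert('w')): buffer="uhlqyhjfcwjbcwijcw" (len 18), cursors c1@10 c2@14 c3@18, authorship ......1.112.22.333
After op 5 (delete): buffer="uhlqyhjfcjbcijc" (len 15), cursors c1@9 c2@12 c3@15, authorship ......1.12.2.33
After op 6 (delete): buffer="uhlqyhjfjbij" (len 12), cursors c1@8 c2@10 c3@12, authorship ......1.2..3
After op 7 (add_cursor(11)): buffer="uhlqyhjfjbij" (len 12), cursors c1@8 c2@10 c4@11 c3@12, authorship ......1.2..3
After op 8 (move_right): buffer="uhlqyhjfjbij" (len 12), cursors c1@9 c2@11 c3@12 c4@12, authorship ......1.2..3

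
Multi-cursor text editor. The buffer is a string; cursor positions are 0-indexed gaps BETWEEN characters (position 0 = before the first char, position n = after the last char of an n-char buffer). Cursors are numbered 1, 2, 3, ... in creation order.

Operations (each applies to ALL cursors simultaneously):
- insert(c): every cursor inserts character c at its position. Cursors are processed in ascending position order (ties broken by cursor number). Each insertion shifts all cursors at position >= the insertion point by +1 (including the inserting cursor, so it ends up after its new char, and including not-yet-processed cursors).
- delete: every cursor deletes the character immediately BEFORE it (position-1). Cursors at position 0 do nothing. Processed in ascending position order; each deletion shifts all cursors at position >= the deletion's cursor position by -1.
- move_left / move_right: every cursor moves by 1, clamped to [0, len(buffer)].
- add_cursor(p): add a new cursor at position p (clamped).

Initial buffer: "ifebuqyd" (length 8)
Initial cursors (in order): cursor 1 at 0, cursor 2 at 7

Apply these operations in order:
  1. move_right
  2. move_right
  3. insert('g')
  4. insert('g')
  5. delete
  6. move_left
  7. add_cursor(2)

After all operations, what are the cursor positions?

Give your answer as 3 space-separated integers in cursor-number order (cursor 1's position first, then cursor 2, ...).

After op 1 (move_right): buffer="ifebuqyd" (len 8), cursors c1@1 c2@8, authorship ........
After op 2 (move_right): buffer="ifebuqyd" (len 8), cursors c1@2 c2@8, authorship ........
After op 3 (insert('g')): buffer="ifgebuqydg" (len 10), cursors c1@3 c2@10, authorship ..1......2
After op 4 (insert('g')): buffer="ifggebuqydgg" (len 12), cursors c1@4 c2@12, authorship ..11......22
After op 5 (delete): buffer="ifgebuqydg" (len 10), cursors c1@3 c2@10, authorship ..1......2
After op 6 (move_left): buffer="ifgebuqydg" (len 10), cursors c1@2 c2@9, authorship ..1......2
After op 7 (add_cursor(2)): buffer="ifgebuqydg" (len 10), cursors c1@2 c3@2 c2@9, authorship ..1......2

Answer: 2 9 2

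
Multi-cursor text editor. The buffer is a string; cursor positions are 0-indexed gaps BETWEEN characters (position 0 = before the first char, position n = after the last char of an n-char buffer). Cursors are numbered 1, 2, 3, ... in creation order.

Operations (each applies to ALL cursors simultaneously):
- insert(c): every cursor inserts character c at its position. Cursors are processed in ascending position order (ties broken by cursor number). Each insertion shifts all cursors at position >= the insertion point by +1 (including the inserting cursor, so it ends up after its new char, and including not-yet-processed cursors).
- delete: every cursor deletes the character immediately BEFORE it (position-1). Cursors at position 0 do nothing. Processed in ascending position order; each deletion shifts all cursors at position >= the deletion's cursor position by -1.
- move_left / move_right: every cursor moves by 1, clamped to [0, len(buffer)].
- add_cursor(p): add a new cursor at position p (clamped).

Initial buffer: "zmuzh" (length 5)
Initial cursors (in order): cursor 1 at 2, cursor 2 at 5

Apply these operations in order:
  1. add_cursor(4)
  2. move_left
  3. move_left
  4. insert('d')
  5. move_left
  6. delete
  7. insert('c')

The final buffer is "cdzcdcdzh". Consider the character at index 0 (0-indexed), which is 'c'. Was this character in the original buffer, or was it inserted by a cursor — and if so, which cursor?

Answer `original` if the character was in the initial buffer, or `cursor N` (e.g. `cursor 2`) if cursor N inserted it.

Answer: cursor 1

Derivation:
After op 1 (add_cursor(4)): buffer="zmuzh" (len 5), cursors c1@2 c3@4 c2@5, authorship .....
After op 2 (move_left): buffer="zmuzh" (len 5), cursors c1@1 c3@3 c2@4, authorship .....
After op 3 (move_left): buffer="zmuzh" (len 5), cursors c1@0 c3@2 c2@3, authorship .....
After op 4 (insert('d')): buffer="dzmdudzh" (len 8), cursors c1@1 c3@4 c2@6, authorship 1..3.2..
After op 5 (move_left): buffer="dzmdudzh" (len 8), cursors c1@0 c3@3 c2@5, authorship 1..3.2..
After op 6 (delete): buffer="dzddzh" (len 6), cursors c1@0 c3@2 c2@3, authorship 1.32..
After op 7 (insert('c')): buffer="cdzcdcdzh" (len 9), cursors c1@1 c3@4 c2@6, authorship 11.3322..
Authorship (.=original, N=cursor N): 1 1 . 3 3 2 2 . .
Index 0: author = 1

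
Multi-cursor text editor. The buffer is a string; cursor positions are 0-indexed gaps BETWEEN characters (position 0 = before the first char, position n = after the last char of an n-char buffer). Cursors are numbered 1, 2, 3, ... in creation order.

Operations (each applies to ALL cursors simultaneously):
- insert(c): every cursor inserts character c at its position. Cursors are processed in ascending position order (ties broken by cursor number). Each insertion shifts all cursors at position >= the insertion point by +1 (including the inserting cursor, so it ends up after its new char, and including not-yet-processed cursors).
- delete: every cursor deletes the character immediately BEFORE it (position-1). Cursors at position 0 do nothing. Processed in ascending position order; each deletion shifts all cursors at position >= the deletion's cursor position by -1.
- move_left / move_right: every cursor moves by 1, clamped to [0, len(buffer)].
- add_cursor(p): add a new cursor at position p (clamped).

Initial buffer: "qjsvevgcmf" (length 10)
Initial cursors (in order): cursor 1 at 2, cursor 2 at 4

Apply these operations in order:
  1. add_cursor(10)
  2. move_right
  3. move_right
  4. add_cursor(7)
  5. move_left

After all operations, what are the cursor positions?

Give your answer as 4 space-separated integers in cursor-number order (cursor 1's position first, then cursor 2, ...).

After op 1 (add_cursor(10)): buffer="qjsvevgcmf" (len 10), cursors c1@2 c2@4 c3@10, authorship ..........
After op 2 (move_right): buffer="qjsvevgcmf" (len 10), cursors c1@3 c2@5 c3@10, authorship ..........
After op 3 (move_right): buffer="qjsvevgcmf" (len 10), cursors c1@4 c2@6 c3@10, authorship ..........
After op 4 (add_cursor(7)): buffer="qjsvevgcmf" (len 10), cursors c1@4 c2@6 c4@7 c3@10, authorship ..........
After op 5 (move_left): buffer="qjsvevgcmf" (len 10), cursors c1@3 c2@5 c4@6 c3@9, authorship ..........

Answer: 3 5 9 6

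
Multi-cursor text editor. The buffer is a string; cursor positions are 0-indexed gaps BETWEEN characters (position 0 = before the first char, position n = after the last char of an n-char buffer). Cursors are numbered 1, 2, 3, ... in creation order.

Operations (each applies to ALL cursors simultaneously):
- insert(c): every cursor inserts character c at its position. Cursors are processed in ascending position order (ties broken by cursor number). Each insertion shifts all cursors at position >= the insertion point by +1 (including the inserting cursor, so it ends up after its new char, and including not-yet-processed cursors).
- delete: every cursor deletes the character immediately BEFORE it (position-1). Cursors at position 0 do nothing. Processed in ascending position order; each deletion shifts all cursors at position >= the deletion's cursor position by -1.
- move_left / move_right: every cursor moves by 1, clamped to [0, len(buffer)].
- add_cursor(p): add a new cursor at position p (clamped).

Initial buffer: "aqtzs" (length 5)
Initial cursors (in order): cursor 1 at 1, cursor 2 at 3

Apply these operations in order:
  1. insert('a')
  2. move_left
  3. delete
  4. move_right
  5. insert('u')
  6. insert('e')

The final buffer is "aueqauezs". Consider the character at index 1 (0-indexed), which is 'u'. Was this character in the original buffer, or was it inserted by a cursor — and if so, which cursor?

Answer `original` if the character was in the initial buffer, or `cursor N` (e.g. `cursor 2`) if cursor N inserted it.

After op 1 (insert('a')): buffer="aaqtazs" (len 7), cursors c1@2 c2@5, authorship .1..2..
After op 2 (move_left): buffer="aaqtazs" (len 7), cursors c1@1 c2@4, authorship .1..2..
After op 3 (delete): buffer="aqazs" (len 5), cursors c1@0 c2@2, authorship 1.2..
After op 4 (move_right): buffer="aqazs" (len 5), cursors c1@1 c2@3, authorship 1.2..
After op 5 (insert('u')): buffer="auqauzs" (len 7), cursors c1@2 c2@5, authorship 11.22..
After op 6 (insert('e')): buffer="aueqauezs" (len 9), cursors c1@3 c2@7, authorship 111.222..
Authorship (.=original, N=cursor N): 1 1 1 . 2 2 2 . .
Index 1: author = 1

Answer: cursor 1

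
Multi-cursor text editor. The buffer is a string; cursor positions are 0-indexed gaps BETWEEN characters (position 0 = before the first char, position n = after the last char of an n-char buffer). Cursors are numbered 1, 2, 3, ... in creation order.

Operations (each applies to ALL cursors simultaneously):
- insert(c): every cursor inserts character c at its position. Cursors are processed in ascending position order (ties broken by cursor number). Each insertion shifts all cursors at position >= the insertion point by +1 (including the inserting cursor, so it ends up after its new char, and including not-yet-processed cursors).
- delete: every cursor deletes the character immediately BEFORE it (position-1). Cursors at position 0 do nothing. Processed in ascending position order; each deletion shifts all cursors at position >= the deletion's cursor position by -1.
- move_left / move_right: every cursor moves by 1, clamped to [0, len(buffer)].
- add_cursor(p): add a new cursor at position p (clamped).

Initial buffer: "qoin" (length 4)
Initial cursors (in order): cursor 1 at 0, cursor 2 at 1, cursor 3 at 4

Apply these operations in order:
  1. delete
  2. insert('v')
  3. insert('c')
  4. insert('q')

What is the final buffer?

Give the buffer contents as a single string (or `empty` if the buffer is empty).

Answer: vvccqqoivcq

Derivation:
After op 1 (delete): buffer="oi" (len 2), cursors c1@0 c2@0 c3@2, authorship ..
After op 2 (insert('v')): buffer="vvoiv" (len 5), cursors c1@2 c2@2 c3@5, authorship 12..3
After op 3 (insert('c')): buffer="vvccoivc" (len 8), cursors c1@4 c2@4 c3@8, authorship 1212..33
After op 4 (insert('q')): buffer="vvccqqoivcq" (len 11), cursors c1@6 c2@6 c3@11, authorship 121212..333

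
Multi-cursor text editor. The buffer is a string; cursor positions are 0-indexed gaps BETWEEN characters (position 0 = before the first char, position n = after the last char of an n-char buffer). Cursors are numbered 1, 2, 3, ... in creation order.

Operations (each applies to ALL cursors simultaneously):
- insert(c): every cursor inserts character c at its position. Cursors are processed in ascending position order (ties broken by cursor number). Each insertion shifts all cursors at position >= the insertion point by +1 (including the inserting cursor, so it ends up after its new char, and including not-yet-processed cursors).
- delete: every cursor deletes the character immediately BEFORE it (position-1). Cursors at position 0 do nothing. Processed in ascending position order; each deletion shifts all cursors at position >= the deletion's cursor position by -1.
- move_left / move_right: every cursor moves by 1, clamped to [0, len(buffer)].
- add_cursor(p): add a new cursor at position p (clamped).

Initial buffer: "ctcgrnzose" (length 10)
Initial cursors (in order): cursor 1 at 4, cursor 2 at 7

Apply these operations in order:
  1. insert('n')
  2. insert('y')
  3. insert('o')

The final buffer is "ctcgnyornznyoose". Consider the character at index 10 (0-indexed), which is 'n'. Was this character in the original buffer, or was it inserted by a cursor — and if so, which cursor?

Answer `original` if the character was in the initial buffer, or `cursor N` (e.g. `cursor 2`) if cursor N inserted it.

Answer: cursor 2

Derivation:
After op 1 (insert('n')): buffer="ctcgnrnznose" (len 12), cursors c1@5 c2@9, authorship ....1...2...
After op 2 (insert('y')): buffer="ctcgnyrnznyose" (len 14), cursors c1@6 c2@11, authorship ....11...22...
After op 3 (insert('o')): buffer="ctcgnyornznyoose" (len 16), cursors c1@7 c2@13, authorship ....111...222...
Authorship (.=original, N=cursor N): . . . . 1 1 1 . . . 2 2 2 . . .
Index 10: author = 2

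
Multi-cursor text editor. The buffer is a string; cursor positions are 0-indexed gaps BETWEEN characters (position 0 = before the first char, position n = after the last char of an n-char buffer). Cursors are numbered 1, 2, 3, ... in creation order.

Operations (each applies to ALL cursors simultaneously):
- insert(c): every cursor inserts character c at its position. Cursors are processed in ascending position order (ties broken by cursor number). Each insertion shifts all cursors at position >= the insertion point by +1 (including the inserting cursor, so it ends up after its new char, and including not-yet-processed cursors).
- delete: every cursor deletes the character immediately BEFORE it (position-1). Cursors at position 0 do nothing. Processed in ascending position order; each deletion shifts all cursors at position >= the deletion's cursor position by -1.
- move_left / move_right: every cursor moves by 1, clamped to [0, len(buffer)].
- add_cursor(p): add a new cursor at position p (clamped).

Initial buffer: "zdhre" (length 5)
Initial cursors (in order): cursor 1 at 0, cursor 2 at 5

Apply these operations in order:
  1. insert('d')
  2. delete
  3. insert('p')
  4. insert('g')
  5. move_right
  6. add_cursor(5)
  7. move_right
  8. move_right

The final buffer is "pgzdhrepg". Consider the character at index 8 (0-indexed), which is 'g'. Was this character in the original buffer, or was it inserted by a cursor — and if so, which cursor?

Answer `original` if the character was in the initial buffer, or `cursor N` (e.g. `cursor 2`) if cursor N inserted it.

After op 1 (insert('d')): buffer="dzdhred" (len 7), cursors c1@1 c2@7, authorship 1.....2
After op 2 (delete): buffer="zdhre" (len 5), cursors c1@0 c2@5, authorship .....
After op 3 (insert('p')): buffer="pzdhrep" (len 7), cursors c1@1 c2@7, authorship 1.....2
After op 4 (insert('g')): buffer="pgzdhrepg" (len 9), cursors c1@2 c2@9, authorship 11.....22
After op 5 (move_right): buffer="pgzdhrepg" (len 9), cursors c1@3 c2@9, authorship 11.....22
After op 6 (add_cursor(5)): buffer="pgzdhrepg" (len 9), cursors c1@3 c3@5 c2@9, authorship 11.....22
After op 7 (move_right): buffer="pgzdhrepg" (len 9), cursors c1@4 c3@6 c2@9, authorship 11.....22
After op 8 (move_right): buffer="pgzdhrepg" (len 9), cursors c1@5 c3@7 c2@9, authorship 11.....22
Authorship (.=original, N=cursor N): 1 1 . . . . . 2 2
Index 8: author = 2

Answer: cursor 2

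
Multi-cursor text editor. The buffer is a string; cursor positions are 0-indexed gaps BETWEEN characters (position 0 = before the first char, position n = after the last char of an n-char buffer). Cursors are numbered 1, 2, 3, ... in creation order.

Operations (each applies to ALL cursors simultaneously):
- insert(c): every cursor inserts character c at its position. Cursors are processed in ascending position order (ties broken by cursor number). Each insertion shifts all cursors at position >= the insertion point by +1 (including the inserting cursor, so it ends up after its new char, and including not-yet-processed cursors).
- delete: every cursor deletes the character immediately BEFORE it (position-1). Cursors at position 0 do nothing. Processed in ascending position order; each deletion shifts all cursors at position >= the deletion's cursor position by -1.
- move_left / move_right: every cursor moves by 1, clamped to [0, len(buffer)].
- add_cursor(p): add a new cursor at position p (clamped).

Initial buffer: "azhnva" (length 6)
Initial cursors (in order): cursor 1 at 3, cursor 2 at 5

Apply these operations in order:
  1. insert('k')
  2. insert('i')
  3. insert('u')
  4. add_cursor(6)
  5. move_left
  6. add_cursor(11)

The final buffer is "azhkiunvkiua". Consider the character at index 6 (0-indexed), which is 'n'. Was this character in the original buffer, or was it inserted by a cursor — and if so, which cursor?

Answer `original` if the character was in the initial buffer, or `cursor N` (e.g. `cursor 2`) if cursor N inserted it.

Answer: original

Derivation:
After op 1 (insert('k')): buffer="azhknvka" (len 8), cursors c1@4 c2@7, authorship ...1..2.
After op 2 (insert('i')): buffer="azhkinvkia" (len 10), cursors c1@5 c2@9, authorship ...11..22.
After op 3 (insert('u')): buffer="azhkiunvkiua" (len 12), cursors c1@6 c2@11, authorship ...111..222.
After op 4 (add_cursor(6)): buffer="azhkiunvkiua" (len 12), cursors c1@6 c3@6 c2@11, authorship ...111..222.
After op 5 (move_left): buffer="azhkiunvkiua" (len 12), cursors c1@5 c3@5 c2@10, authorship ...111..222.
After op 6 (add_cursor(11)): buffer="azhkiunvkiua" (len 12), cursors c1@5 c3@5 c2@10 c4@11, authorship ...111..222.
Authorship (.=original, N=cursor N): . . . 1 1 1 . . 2 2 2 .
Index 6: author = original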